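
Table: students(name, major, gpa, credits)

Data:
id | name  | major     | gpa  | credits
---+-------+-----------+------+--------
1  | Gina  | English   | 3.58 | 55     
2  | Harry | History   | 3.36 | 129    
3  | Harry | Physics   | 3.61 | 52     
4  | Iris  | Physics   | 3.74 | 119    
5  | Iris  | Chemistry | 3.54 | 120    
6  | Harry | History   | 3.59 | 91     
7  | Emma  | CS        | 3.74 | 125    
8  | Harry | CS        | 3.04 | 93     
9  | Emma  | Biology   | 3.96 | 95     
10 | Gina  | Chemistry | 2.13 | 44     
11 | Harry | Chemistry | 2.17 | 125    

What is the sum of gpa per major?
SELECT major, SUM(gpa) as result
FROM students
GROUP BY major

Result:
  Biology: 3.96
  CS: 6.78
  Chemistry: 7.84
  English: 3.58
  History: 6.95
  Physics: 7.35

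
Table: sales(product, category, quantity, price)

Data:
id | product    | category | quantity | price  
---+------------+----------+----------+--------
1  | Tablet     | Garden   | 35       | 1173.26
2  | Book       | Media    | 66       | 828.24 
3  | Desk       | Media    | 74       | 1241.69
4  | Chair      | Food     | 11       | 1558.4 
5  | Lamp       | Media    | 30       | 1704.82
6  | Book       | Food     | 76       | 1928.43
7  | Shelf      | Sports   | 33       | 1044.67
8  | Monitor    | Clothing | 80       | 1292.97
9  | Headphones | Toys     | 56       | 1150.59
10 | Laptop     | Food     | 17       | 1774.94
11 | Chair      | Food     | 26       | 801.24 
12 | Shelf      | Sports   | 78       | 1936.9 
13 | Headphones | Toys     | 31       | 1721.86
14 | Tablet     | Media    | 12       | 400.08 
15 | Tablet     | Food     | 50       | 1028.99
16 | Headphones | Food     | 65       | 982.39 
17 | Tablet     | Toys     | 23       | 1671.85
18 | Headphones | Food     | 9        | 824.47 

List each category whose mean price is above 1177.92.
SELECT category, AVG(price)
FROM sales
GROUP BY category
HAVING AVG(price) > 1177.92

Result:
  Clothing: avg=1292.97
  Food: avg=1271.27
  Sports: avg=1490.79
  Toys: avg=1514.77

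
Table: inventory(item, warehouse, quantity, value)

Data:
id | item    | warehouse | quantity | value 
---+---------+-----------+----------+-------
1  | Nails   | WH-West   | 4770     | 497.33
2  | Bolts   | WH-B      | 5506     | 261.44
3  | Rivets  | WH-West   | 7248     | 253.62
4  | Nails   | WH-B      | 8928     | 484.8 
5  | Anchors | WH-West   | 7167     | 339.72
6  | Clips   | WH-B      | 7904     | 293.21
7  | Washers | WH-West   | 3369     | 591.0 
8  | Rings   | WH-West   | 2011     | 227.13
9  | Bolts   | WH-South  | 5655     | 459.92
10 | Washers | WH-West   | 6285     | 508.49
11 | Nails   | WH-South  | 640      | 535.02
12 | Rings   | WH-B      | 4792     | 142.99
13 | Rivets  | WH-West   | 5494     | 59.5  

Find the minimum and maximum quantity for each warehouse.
SELECT warehouse, MIN(quantity), MAX(quantity)
FROM inventory
GROUP BY warehouse

Result:
  WH-B: min=4792, max=8928
  WH-South: min=640, max=5655
  WH-West: min=2011, max=7248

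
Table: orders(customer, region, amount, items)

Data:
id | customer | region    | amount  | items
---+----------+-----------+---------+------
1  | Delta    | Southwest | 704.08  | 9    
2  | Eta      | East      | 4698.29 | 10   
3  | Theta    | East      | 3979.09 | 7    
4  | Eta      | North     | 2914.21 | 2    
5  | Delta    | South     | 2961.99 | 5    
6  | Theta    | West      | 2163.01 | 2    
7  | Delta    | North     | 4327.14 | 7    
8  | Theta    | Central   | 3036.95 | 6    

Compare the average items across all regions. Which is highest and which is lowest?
SELECT region, AVG(items)
FROM orders
GROUP BY region
ORDER BY AVG(items)

All groups:
  West: 2.00
  North: 4.50
  South: 5.00
  Central: 6.00
  East: 8.50
  Southwest: 9.00

Highest: Southwest (9.00)
Lowest: West (2.00)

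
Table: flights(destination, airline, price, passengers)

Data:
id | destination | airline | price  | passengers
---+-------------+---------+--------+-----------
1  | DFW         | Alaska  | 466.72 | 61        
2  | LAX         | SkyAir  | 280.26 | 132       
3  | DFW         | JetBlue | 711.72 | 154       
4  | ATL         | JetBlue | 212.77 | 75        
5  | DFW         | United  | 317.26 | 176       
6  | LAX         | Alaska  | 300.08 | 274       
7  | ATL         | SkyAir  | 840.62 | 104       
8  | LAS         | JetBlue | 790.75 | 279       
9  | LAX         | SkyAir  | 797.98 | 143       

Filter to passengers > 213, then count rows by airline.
SELECT airline, COUNT(*)
FROM flights
WHERE passengers > 213
GROUP BY airline

Note: WHERE filters rows before grouping.

Result:
  Alaska: 1
  JetBlue: 1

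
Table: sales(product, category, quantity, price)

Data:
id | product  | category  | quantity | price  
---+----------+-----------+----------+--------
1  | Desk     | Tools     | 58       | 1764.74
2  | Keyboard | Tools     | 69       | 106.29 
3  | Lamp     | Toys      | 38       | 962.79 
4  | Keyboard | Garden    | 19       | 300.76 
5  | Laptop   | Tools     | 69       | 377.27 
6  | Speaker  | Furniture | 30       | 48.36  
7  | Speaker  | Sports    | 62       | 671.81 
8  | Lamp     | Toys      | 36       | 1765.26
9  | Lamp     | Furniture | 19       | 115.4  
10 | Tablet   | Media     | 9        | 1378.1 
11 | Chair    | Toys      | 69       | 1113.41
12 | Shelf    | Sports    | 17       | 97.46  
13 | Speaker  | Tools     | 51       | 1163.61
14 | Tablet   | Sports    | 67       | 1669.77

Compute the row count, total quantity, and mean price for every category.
SELECT category,
       COUNT(*) as cnt,
       SUM(quantity) as total_quantity,
       AVG(price) as avg_price
FROM sales
GROUP BY category

Result:
  Furniture: 2 records, 49 total quantity, 81.88 avg price
  Garden: 1 records, 19 total quantity, 300.76 avg price
  Media: 1 records, 9 total quantity, 1378.10 avg price
  Sports: 3 records, 146 total quantity, 813.01 avg price
  Tools: 4 records, 247 total quantity, 852.98 avg price
  Toys: 3 records, 143 total quantity, 1280.49 avg price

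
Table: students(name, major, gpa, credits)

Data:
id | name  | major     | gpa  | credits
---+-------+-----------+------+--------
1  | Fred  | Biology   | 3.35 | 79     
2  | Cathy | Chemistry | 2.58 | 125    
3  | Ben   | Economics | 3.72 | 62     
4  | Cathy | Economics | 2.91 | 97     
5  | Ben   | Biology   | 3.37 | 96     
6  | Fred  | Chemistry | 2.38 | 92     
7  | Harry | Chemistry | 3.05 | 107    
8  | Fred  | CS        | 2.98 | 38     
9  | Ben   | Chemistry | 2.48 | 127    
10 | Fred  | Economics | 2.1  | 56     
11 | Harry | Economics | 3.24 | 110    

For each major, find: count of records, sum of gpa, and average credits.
SELECT major,
       COUNT(*) as cnt,
       SUM(gpa) as total_gpa,
       AVG(credits) as avg_credits
FROM students
GROUP BY major

Result:
  Biology: 2 records, 6.72 total gpa, 87.50 avg credits
  CS: 1 records, 2.98 total gpa, 38.00 avg credits
  Chemistry: 4 records, 10.49 total gpa, 112.75 avg credits
  Economics: 4 records, 11.97 total gpa, 81.25 avg credits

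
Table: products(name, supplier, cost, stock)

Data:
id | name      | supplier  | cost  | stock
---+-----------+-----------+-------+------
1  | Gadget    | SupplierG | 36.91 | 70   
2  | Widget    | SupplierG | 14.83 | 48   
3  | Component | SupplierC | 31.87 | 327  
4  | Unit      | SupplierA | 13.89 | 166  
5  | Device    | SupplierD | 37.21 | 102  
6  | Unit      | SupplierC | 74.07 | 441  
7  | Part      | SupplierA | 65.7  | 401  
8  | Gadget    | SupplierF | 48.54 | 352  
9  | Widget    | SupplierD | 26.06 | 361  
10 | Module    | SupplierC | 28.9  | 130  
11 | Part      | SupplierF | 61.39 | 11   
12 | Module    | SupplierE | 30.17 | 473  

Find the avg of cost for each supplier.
SELECT supplier, AVG(cost) as result
FROM products
GROUP BY supplier

Result:
  SupplierA: 39.80
  SupplierC: 44.95
  SupplierD: 31.64
  SupplierE: 30.17
  SupplierF: 54.97
  SupplierG: 25.87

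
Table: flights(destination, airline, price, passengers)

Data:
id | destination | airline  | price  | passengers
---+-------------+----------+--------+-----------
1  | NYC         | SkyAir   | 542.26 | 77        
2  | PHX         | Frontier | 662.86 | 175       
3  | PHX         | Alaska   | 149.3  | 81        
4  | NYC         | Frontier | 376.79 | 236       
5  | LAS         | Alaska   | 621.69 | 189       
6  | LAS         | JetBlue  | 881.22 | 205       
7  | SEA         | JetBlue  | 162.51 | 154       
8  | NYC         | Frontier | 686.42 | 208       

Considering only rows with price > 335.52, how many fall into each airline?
SELECT airline, COUNT(*)
FROM flights
WHERE price > 335.52
GROUP BY airline

Note: WHERE filters rows before grouping.

Result:
  Alaska: 1
  Frontier: 3
  JetBlue: 1
  SkyAir: 1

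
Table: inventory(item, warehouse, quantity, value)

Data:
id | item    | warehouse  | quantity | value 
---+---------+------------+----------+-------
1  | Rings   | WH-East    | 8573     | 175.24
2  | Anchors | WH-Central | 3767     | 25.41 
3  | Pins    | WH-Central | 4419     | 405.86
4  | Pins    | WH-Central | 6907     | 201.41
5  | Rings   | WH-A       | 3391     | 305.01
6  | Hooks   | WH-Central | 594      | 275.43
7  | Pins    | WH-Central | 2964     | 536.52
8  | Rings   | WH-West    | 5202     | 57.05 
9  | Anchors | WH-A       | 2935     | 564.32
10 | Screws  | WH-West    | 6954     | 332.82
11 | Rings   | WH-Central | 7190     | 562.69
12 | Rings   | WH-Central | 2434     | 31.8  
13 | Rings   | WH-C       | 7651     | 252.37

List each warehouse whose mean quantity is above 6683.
SELECT warehouse, AVG(quantity)
FROM inventory
GROUP BY warehouse
HAVING AVG(quantity) > 6683

Result:
  WH-C: avg=7651.00
  WH-East: avg=8573.00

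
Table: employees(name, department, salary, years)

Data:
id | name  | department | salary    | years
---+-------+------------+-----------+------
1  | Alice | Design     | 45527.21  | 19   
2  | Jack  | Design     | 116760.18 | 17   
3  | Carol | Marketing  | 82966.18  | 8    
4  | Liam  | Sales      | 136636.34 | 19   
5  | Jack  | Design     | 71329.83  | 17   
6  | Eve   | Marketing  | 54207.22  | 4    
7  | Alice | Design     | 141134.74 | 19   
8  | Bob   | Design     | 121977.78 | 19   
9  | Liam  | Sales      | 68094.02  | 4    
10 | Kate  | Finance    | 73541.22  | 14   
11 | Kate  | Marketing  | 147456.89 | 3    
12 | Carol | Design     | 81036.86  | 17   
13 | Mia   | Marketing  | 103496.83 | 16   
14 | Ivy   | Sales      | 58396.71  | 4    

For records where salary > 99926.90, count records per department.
SELECT department, COUNT(*)
FROM employees
WHERE salary > 99926.90
GROUP BY department

Note: WHERE filters rows before grouping.

Result:
  Design: 3
  Marketing: 2
  Sales: 1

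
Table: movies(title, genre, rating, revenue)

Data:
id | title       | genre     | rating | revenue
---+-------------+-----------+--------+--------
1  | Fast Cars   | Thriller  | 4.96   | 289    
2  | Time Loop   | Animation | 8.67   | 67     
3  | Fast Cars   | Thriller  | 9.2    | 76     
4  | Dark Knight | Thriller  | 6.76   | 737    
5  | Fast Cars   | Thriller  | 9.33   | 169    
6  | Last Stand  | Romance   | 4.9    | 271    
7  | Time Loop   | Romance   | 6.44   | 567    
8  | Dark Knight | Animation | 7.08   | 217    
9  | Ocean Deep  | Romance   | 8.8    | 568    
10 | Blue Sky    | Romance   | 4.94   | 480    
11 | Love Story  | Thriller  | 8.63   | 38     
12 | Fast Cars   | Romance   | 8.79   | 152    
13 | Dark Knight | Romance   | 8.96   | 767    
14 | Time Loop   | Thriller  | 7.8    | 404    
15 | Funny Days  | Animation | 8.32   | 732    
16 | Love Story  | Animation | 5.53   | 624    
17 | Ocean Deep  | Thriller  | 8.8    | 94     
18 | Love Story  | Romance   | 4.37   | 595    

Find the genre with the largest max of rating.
SELECT genre, MAX(rating) as val
FROM movies
GROUP BY genre
ORDER BY val DESC
LIMIT 1

Result: Thriller with max(rating) = 9.33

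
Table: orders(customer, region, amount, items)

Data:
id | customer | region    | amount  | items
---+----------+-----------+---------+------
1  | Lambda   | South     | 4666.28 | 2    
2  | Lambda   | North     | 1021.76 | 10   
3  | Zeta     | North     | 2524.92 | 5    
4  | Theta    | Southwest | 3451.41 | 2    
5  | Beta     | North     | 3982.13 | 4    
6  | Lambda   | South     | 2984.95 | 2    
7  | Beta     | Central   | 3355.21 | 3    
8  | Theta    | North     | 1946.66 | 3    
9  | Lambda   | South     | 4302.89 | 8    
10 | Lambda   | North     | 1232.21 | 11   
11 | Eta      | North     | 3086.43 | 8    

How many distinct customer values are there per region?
SELECT region, COUNT(DISTINCT customer)
FROM orders
GROUP BY region

Result:
  Central: 1 distinct
  North: 5 distinct
  South: 1 distinct
  Southwest: 1 distinct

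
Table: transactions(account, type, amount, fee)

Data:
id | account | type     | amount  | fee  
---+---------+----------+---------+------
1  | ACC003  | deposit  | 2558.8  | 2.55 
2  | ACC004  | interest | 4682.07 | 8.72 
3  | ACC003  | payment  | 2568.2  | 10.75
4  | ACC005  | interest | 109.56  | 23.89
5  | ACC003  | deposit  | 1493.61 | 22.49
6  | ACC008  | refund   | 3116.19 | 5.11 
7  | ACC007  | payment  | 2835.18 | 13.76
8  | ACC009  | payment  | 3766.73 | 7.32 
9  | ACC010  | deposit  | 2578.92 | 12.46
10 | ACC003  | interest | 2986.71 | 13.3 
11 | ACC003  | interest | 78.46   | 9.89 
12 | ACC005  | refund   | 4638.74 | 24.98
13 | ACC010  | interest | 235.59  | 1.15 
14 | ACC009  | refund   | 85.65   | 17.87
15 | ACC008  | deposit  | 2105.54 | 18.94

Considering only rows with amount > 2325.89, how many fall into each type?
SELECT type, COUNT(*)
FROM transactions
WHERE amount > 2325.89
GROUP BY type

Note: WHERE filters rows before grouping.

Result:
  deposit: 2
  interest: 2
  payment: 3
  refund: 2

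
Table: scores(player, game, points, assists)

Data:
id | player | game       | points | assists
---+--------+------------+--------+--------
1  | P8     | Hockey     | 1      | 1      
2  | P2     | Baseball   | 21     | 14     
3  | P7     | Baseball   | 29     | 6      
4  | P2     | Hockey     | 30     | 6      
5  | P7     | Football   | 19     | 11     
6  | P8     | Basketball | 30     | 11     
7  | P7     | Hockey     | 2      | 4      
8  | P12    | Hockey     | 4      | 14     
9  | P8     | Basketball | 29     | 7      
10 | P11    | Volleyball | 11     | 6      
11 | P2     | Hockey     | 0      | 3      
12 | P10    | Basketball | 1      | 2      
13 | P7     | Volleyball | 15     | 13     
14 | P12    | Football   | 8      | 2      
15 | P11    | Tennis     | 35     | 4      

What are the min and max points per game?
SELECT game, MIN(points), MAX(points)
FROM scores
GROUP BY game

Result:
  Baseball: min=21, max=29
  Basketball: min=1, max=30
  Football: min=8, max=19
  Hockey: min=0, max=30
  Tennis: min=35, max=35
  Volleyball: min=11, max=15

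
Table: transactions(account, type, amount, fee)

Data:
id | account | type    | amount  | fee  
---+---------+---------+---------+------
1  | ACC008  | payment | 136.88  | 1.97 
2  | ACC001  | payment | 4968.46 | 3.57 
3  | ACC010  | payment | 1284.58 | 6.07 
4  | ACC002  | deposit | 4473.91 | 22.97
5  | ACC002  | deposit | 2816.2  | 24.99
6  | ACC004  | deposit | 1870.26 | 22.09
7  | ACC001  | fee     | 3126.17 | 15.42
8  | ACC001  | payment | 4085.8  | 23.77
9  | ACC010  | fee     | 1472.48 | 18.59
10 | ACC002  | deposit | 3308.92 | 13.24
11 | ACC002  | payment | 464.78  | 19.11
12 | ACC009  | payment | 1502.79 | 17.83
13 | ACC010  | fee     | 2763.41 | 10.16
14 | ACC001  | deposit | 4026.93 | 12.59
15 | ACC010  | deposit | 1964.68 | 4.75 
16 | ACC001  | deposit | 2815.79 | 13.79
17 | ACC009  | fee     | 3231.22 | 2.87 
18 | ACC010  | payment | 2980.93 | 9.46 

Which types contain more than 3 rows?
SELECT type, COUNT(*) as cnt
FROM transactions
GROUP BY type
HAVING COUNT(*) > 3

Result:
  deposit: 7
  fee: 4
  payment: 7

Note: HAVING filters groups after aggregation, WHERE filters rows before.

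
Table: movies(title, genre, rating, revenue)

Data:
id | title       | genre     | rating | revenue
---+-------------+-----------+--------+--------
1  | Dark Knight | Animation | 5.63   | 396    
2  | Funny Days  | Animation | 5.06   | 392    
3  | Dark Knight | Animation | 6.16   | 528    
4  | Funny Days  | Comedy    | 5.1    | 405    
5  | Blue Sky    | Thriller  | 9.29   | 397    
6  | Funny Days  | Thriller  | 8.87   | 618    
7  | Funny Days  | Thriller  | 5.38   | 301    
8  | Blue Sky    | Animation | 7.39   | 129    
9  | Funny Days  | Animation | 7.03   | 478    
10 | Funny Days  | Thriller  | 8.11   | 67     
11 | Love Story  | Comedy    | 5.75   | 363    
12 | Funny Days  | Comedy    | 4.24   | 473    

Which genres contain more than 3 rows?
SELECT genre, COUNT(*) as cnt
FROM movies
GROUP BY genre
HAVING COUNT(*) > 3

Result:
  Animation: 5
  Thriller: 4

Note: HAVING filters groups after aggregation, WHERE filters rows before.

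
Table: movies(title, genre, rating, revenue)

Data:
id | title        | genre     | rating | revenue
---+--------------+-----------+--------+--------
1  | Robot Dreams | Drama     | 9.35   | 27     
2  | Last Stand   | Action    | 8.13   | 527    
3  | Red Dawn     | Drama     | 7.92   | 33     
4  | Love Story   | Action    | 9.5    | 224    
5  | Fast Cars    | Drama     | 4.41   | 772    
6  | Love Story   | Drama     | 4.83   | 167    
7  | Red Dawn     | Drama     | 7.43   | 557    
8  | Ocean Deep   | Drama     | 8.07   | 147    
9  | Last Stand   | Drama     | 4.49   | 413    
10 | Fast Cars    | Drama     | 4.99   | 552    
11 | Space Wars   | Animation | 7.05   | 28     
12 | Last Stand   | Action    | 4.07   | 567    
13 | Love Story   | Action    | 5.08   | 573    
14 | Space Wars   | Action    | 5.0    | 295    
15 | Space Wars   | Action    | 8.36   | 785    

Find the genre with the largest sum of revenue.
SELECT genre, SUM(revenue) as val
FROM movies
GROUP BY genre
ORDER BY val DESC
LIMIT 1

Result: Action with sum(revenue) = 2971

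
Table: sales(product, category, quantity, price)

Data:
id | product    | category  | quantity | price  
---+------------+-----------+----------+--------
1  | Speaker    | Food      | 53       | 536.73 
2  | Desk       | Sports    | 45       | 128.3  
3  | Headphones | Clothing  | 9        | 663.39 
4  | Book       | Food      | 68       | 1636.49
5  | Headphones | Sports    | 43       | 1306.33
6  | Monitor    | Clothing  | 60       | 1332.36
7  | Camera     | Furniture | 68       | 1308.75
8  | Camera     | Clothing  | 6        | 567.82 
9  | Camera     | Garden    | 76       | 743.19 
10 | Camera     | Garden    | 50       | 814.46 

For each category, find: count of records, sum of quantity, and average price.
SELECT category,
       COUNT(*) as cnt,
       SUM(quantity) as total_quantity,
       AVG(price) as avg_price
FROM sales
GROUP BY category

Result:
  Clothing: 3 records, 75 total quantity, 854.52 avg price
  Food: 2 records, 121 total quantity, 1086.61 avg price
  Furniture: 1 records, 68 total quantity, 1308.75 avg price
  Garden: 2 records, 126 total quantity, 778.83 avg price
  Sports: 2 records, 88 total quantity, 717.32 avg price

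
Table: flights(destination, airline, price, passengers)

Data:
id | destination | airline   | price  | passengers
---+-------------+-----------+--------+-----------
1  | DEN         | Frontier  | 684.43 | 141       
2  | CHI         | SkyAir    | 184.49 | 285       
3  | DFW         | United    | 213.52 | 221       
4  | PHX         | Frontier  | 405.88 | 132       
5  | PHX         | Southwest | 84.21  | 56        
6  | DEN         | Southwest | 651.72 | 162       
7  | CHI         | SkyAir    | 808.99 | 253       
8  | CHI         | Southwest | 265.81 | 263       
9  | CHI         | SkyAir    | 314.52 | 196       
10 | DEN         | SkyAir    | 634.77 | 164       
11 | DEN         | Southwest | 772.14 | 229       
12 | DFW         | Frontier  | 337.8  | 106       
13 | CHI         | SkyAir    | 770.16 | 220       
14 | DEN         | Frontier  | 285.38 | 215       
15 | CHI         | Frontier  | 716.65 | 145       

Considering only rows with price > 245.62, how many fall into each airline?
SELECT airline, COUNT(*)
FROM flights
WHERE price > 245.62
GROUP BY airline

Note: WHERE filters rows before grouping.

Result:
  Frontier: 5
  SkyAir: 4
  Southwest: 3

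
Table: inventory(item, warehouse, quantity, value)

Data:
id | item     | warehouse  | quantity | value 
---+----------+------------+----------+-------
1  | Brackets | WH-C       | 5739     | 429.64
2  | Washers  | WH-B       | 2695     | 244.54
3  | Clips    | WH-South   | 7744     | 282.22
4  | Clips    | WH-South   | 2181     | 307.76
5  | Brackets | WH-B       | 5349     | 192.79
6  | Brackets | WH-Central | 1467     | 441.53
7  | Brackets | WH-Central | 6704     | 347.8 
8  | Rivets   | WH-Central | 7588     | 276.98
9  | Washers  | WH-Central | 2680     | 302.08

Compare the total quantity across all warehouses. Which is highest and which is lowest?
SELECT warehouse, SUM(quantity)
FROM inventory
GROUP BY warehouse
ORDER BY SUM(quantity)

All groups:
  WH-C: 5739
  WH-B: 8044
  WH-South: 9925
  WH-Central: 18439

Highest: WH-Central (18439)
Lowest: WH-C (5739)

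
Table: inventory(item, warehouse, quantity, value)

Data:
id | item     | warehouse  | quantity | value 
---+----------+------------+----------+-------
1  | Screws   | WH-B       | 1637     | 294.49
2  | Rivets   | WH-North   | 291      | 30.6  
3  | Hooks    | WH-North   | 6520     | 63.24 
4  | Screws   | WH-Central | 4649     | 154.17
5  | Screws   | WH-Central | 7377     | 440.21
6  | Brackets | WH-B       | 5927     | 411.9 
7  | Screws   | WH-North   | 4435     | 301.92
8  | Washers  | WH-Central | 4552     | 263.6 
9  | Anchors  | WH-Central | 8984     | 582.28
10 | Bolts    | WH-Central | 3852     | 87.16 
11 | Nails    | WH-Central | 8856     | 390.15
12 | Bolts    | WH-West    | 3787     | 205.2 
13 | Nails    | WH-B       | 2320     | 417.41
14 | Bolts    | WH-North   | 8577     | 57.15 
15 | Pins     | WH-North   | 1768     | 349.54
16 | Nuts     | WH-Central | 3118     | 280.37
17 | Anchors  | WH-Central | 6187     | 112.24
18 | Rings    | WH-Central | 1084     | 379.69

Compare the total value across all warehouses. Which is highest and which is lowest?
SELECT warehouse, SUM(value)
FROM inventory
GROUP BY warehouse
ORDER BY SUM(value)

All groups:
  WH-West: 205.20
  WH-North: 802.45
  WH-B: 1123.80
  WH-Central: 2689.87

Highest: WH-Central (2689.87)
Lowest: WH-West (205.20)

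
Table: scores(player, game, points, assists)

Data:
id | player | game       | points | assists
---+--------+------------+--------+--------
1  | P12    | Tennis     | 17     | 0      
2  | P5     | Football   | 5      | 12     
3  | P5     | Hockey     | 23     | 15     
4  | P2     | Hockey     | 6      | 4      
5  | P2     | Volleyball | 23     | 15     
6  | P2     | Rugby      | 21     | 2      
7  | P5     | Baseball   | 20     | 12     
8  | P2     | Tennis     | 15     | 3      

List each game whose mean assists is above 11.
SELECT game, AVG(assists)
FROM scores
GROUP BY game
HAVING AVG(assists) > 11

Result:
  Baseball: avg=12.00
  Football: avg=12.00
  Volleyball: avg=15.00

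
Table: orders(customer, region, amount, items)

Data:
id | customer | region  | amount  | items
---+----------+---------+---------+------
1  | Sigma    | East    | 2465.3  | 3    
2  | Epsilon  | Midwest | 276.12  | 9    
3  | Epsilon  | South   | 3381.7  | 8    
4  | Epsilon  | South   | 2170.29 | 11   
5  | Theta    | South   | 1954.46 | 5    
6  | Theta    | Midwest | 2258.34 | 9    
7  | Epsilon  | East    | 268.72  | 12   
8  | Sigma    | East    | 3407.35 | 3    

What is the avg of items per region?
SELECT region, AVG(items) as result
FROM orders
GROUP BY region

Result:
  East: 6.00
  Midwest: 9.00
  South: 8.00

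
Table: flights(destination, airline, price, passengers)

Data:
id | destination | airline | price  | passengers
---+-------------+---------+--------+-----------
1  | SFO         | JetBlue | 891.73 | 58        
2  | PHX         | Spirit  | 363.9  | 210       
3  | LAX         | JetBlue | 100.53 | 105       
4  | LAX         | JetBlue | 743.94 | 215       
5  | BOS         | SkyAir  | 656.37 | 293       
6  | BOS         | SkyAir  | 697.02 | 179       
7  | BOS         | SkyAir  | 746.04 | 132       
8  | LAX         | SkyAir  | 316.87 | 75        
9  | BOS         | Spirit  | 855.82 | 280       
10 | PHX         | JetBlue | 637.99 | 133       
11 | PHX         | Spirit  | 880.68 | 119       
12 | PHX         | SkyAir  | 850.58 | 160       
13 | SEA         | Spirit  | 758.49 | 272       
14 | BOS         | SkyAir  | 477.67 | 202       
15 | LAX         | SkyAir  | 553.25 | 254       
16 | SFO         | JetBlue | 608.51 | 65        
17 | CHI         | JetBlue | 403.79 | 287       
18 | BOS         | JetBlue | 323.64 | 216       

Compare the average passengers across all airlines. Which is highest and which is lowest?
SELECT airline, AVG(passengers)
FROM flights
GROUP BY airline
ORDER BY AVG(passengers)

All groups:
  JetBlue: 154.14
  SkyAir: 185.00
  Spirit: 220.25

Highest: Spirit (220.25)
Lowest: JetBlue (154.14)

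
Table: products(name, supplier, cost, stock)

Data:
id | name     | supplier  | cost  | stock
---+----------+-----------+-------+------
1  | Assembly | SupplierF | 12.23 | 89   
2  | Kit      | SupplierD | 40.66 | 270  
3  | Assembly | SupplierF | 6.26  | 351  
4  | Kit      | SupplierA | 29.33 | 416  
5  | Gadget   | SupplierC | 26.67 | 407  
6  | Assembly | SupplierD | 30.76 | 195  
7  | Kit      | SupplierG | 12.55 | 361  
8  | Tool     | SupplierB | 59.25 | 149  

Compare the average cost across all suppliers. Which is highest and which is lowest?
SELECT supplier, AVG(cost)
FROM products
GROUP BY supplier
ORDER BY AVG(cost)

All groups:
  SupplierF: 9.25
  SupplierG: 12.55
  SupplierC: 26.67
  SupplierA: 29.33
  SupplierD: 35.71
  SupplierB: 59.25

Highest: SupplierB (59.25)
Lowest: SupplierF (9.25)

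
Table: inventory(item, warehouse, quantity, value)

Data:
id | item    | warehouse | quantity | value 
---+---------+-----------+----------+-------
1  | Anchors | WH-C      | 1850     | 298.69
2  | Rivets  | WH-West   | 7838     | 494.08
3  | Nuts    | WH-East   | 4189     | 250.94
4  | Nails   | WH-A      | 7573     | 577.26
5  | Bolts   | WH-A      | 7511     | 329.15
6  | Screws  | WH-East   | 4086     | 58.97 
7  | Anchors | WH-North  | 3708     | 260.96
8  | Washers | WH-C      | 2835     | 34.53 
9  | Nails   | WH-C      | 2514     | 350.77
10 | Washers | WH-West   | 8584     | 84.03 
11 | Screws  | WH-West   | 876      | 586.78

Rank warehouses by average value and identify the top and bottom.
SELECT warehouse, AVG(value)
FROM inventory
GROUP BY warehouse
ORDER BY AVG(value)

All groups:
  WH-East: 154.96
  WH-C: 228.00
  WH-North: 260.96
  WH-West: 388.30
  WH-A: 453.21

Highest: WH-A (453.21)
Lowest: WH-East (154.96)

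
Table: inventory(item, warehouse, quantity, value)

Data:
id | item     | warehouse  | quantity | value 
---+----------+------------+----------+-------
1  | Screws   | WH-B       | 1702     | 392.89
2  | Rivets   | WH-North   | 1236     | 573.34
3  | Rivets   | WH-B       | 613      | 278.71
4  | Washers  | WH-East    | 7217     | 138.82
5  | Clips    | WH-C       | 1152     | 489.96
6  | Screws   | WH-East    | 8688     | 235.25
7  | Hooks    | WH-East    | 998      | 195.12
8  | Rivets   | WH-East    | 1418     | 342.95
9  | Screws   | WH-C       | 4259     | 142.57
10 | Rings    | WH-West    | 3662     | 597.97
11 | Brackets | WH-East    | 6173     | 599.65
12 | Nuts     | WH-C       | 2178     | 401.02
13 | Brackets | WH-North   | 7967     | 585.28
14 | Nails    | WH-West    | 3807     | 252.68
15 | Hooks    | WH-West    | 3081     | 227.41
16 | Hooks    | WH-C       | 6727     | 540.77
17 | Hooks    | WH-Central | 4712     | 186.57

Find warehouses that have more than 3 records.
SELECT warehouse, COUNT(*) as cnt
FROM inventory
GROUP BY warehouse
HAVING COUNT(*) > 3

Result:
  WH-C: 4
  WH-East: 5

Note: HAVING filters groups after aggregation, WHERE filters rows before.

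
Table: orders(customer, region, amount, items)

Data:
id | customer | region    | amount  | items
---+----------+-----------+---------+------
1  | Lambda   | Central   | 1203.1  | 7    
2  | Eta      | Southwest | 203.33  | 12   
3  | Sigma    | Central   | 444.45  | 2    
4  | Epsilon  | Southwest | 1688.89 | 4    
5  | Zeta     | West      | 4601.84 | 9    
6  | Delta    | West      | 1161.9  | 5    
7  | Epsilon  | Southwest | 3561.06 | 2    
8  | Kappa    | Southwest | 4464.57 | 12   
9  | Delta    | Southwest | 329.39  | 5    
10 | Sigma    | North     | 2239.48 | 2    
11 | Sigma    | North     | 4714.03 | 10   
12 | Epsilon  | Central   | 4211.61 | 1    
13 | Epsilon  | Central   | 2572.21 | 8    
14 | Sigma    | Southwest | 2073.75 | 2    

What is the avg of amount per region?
SELECT region, AVG(amount) as result
FROM orders
GROUP BY region

Result:
  Central: 2107.84
  North: 3476.76
  Southwest: 2053.50
  West: 2881.87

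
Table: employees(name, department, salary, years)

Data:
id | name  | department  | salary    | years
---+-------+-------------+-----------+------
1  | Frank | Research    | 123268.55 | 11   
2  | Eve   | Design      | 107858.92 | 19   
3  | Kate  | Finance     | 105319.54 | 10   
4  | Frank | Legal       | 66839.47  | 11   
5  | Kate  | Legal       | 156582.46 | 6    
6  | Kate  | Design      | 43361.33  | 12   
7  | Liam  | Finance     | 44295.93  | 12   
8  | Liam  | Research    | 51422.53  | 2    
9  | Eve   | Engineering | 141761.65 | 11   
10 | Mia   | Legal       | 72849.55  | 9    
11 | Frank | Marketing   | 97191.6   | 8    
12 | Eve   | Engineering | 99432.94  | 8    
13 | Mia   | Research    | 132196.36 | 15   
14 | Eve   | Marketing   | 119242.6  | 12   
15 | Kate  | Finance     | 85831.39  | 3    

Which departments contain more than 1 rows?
SELECT department, COUNT(*) as cnt
FROM employees
GROUP BY department
HAVING COUNT(*) > 1

Result:
  Design: 2
  Engineering: 2
  Finance: 3
  Legal: 3
  Marketing: 2
  Research: 3

Note: HAVING filters groups after aggregation, WHERE filters rows before.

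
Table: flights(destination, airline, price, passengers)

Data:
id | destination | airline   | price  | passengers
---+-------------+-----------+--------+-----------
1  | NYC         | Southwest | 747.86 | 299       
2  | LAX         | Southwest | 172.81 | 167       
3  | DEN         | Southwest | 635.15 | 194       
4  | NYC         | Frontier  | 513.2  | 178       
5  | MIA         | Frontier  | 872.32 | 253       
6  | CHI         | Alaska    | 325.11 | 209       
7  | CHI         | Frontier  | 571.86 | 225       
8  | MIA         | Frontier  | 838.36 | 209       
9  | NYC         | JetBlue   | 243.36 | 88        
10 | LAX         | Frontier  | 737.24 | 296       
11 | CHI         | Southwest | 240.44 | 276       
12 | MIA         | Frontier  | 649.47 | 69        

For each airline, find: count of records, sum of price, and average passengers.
SELECT airline,
       COUNT(*) as cnt,
       SUM(price) as total_price,
       AVG(passengers) as avg_passengers
FROM flights
GROUP BY airline

Result:
  Alaska: 1 records, 325.11 total price, 209.00 avg passengers
  Frontier: 6 records, 4182.45 total price, 205.00 avg passengers
  JetBlue: 1 records, 243.36 total price, 88.00 avg passengers
  Southwest: 4 records, 1796.26 total price, 234.00 avg passengers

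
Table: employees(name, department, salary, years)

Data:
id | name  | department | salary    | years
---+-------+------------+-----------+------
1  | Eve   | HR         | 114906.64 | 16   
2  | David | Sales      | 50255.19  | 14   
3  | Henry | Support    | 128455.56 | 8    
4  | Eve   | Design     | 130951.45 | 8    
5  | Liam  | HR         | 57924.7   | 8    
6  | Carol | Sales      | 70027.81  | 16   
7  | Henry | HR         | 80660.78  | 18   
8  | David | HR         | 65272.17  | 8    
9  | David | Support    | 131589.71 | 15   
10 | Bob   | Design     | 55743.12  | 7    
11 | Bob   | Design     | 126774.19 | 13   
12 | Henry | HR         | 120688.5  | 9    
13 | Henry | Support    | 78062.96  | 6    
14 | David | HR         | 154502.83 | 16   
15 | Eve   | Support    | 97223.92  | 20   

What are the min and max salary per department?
SELECT department, MIN(salary), MAX(salary)
FROM employees
GROUP BY department

Result:
  Design: min=55743.12, max=130951.45
  HR: min=57924.70, max=154502.83
  Sales: min=50255.19, max=70027.81
  Support: min=78062.96, max=131589.71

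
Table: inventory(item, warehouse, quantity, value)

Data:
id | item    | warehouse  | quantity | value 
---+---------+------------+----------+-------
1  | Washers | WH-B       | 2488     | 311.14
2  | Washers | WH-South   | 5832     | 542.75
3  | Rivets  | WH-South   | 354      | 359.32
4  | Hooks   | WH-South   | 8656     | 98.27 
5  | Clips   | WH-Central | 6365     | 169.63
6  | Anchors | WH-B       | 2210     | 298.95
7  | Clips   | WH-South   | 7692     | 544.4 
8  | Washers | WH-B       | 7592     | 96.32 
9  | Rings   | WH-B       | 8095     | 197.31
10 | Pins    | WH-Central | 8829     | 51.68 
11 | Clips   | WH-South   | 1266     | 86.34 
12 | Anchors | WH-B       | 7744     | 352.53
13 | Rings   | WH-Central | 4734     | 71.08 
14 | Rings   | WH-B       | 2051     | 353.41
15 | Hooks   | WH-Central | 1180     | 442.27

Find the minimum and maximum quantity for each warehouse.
SELECT warehouse, MIN(quantity), MAX(quantity)
FROM inventory
GROUP BY warehouse

Result:
  WH-B: min=2051, max=8095
  WH-Central: min=1180, max=8829
  WH-South: min=354, max=8656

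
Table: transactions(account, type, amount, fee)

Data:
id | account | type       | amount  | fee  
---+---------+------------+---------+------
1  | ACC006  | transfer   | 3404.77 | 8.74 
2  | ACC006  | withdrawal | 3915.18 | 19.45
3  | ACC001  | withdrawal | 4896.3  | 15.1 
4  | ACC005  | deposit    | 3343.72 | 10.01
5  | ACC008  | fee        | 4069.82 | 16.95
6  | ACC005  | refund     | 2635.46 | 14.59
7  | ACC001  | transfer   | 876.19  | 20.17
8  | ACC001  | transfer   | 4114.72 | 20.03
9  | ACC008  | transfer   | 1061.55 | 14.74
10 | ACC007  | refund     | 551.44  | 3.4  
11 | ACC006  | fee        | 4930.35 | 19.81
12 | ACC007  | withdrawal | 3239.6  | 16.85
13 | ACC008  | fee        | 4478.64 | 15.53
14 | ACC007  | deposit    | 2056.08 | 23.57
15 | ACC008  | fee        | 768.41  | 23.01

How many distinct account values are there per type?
SELECT type, COUNT(DISTINCT account)
FROM transactions
GROUP BY type

Result:
  deposit: 2 distinct
  fee: 2 distinct
  refund: 2 distinct
  transfer: 3 distinct
  withdrawal: 3 distinct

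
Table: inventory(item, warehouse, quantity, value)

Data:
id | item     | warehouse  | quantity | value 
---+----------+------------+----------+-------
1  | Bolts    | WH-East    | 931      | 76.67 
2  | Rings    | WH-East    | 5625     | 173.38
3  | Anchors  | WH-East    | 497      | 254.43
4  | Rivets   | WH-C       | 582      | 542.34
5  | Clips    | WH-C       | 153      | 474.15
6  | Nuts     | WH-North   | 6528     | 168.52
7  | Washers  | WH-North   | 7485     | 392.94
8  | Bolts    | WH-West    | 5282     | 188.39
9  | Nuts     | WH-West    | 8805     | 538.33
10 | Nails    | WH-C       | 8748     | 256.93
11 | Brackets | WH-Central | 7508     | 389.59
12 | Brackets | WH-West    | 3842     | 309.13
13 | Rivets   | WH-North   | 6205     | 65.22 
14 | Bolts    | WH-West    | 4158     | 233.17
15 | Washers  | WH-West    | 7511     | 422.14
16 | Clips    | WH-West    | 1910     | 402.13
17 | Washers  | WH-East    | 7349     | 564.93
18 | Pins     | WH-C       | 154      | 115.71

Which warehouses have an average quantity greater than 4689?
SELECT warehouse, AVG(quantity)
FROM inventory
GROUP BY warehouse
HAVING AVG(quantity) > 4689

Result:
  WH-Central: avg=7508.00
  WH-North: avg=6739.33
  WH-West: avg=5251.33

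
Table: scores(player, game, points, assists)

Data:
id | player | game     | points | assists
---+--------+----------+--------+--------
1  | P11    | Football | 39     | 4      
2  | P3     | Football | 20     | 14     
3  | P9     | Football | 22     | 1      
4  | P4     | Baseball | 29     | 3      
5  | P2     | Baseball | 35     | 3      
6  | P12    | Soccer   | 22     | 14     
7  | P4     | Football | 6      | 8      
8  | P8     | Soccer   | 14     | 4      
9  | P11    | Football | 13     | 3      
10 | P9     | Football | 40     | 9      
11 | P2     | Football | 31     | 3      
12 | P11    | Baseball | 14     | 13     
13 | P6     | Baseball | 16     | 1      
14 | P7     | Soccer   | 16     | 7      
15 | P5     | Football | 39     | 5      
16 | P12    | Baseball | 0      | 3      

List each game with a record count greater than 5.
SELECT game, COUNT(*) as cnt
FROM scores
GROUP BY game
HAVING COUNT(*) > 5

Result:
  Football: 8

Note: HAVING filters groups after aggregation, WHERE filters rows before.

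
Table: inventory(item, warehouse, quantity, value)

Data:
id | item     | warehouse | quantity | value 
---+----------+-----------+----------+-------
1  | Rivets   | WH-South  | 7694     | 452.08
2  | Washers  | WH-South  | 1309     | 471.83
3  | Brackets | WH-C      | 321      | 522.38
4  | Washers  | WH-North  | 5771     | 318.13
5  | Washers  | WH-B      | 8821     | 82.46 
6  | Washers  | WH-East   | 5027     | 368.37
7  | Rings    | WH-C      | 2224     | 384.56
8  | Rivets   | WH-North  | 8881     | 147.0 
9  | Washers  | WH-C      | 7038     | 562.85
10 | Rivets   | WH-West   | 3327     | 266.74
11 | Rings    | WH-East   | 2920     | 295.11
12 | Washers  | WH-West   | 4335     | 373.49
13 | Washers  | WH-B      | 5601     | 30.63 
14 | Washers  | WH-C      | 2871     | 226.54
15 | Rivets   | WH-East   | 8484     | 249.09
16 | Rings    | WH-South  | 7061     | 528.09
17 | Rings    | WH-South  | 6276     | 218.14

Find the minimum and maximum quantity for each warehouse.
SELECT warehouse, MIN(quantity), MAX(quantity)
FROM inventory
GROUP BY warehouse

Result:
  WH-B: min=5601, max=8821
  WH-C: min=321, max=7038
  WH-East: min=2920, max=8484
  WH-North: min=5771, max=8881
  WH-South: min=1309, max=7694
  WH-West: min=3327, max=4335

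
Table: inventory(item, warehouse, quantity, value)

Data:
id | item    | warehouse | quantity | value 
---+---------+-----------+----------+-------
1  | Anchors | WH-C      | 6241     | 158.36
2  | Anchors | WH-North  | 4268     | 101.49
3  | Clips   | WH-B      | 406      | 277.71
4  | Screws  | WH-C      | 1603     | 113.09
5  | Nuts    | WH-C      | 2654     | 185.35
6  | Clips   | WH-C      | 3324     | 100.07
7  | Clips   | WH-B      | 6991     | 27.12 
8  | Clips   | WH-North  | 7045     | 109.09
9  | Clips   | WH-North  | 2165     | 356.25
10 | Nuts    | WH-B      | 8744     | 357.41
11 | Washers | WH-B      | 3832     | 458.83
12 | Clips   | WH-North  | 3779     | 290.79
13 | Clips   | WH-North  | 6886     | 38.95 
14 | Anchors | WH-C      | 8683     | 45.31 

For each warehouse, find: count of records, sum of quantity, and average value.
SELECT warehouse,
       COUNT(*) as cnt,
       SUM(quantity) as total_quantity,
       AVG(value) as avg_value
FROM inventory
GROUP BY warehouse

Result:
  WH-B: 4 records, 19973 total quantity, 280.27 avg value
  WH-C: 5 records, 22505 total quantity, 120.44 avg value
  WH-North: 5 records, 24143 total quantity, 179.31 avg value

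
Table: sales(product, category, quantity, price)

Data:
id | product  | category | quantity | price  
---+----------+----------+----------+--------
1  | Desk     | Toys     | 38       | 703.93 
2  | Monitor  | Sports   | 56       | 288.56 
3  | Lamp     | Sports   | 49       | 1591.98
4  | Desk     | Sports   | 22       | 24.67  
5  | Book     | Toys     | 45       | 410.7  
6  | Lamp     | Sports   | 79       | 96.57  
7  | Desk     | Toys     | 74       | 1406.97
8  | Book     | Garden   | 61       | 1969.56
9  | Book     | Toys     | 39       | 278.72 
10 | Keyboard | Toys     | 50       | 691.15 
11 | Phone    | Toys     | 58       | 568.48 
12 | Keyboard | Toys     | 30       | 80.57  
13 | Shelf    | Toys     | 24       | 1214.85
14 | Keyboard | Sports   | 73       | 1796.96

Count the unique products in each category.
SELECT category, COUNT(DISTINCT product)
FROM sales
GROUP BY category

Result:
  Garden: 1 distinct
  Sports: 4 distinct
  Toys: 5 distinct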